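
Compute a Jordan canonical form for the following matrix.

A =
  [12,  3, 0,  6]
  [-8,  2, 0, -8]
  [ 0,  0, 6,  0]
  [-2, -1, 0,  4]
J_2(6) ⊕ J_1(6) ⊕ J_1(6)

The characteristic polynomial is
  det(x·I − A) = x^4 - 24*x^3 + 216*x^2 - 864*x + 1296 = (x - 6)^4

Eigenvalues and multiplicities (the geometric multiplicity of λ is n − rank(A − λI), which equals the number of Jordan blocks for λ):
  λ = 6: algebraic multiplicity = 4, geometric multiplicity = 3

Determining the block sizes for each eigenvalue:
  λ = 6: 3 blocks summing to 4 forces exactly one block of size 2 and the rest size 1 → block sizes [2, 1, 1]

Assembling the blocks gives a Jordan form
J =
  [6, 1, 0, 0]
  [0, 6, 0, 0]
  [0, 0, 6, 0]
  [0, 0, 0, 6]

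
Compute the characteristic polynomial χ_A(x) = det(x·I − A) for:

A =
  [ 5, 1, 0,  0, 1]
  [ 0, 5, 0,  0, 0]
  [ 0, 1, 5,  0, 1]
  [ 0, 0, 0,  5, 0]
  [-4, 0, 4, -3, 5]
x^5 - 25*x^4 + 250*x^3 - 1250*x^2 + 3125*x - 3125

Expanding det(x·I − A) (e.g. by cofactor expansion or by noting that A is similar to its Jordan form J, which has the same characteristic polynomial as A) gives
  χ_A(x) = x^5 - 25*x^4 + 250*x^3 - 1250*x^2 + 3125*x - 3125
which factors as (x - 5)^5. The eigenvalues (with algebraic multiplicities) are λ = 5 with multiplicity 5.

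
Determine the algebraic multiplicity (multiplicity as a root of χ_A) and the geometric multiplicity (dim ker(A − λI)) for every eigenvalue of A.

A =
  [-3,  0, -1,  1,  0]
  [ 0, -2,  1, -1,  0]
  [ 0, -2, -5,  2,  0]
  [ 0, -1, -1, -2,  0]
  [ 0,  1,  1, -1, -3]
λ = -3: alg = 5, geom = 3

Step 1 — factor the characteristic polynomial to read off the algebraic multiplicities:
  χ_A(x) = (x + 3)^5

Step 2 — compute geometric multiplicities via the rank-nullity identity g(λ) = n − rank(A − λI):
  rank(A − (-3)·I) = 2, so dim ker(A − (-3)·I) = n − 2 = 3

Summary:
  λ = -3: algebraic multiplicity = 5, geometric multiplicity = 3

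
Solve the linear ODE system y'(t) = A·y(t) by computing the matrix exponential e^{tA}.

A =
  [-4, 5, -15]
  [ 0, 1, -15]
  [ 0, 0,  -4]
e^{tA} =
  [exp(-4*t), exp(t) - exp(-4*t), -3*exp(t) + 3*exp(-4*t)]
  [0, exp(t), -3*exp(t) + 3*exp(-4*t)]
  [0, 0, exp(-4*t)]

Strategy: write A = P · J · P⁻¹ where J is a Jordan canonical form, so e^{tA} = P · e^{tJ} · P⁻¹, and e^{tJ} can be computed block-by-block.

A has Jordan form
J =
  [-4,  0, 0]
  [ 0, -4, 0]
  [ 0,  0, 1]
(up to reordering of blocks).

Per-block formulas:
  For a 1×1 block at λ = -4: exp(t · [-4]) = [e^(-4t)].
  For a 1×1 block at λ = 1: exp(t · [1]) = [e^(1t)].

After assembling e^{tJ} and conjugating by P, we get:

e^{tA} =
  [exp(-4*t), exp(t) - exp(-4*t), -3*exp(t) + 3*exp(-4*t)]
  [0, exp(t), -3*exp(t) + 3*exp(-4*t)]
  [0, 0, exp(-4*t)]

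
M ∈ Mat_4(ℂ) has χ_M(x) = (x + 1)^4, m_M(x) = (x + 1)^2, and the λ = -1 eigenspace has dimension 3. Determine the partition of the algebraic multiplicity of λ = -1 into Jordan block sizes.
Block sizes for λ = -1: [2, 1, 1]

Step 1 — from the characteristic polynomial, algebraic multiplicity of λ = -1 is 4. From dim ker(M − (-1)·I) = 3, there are exactly 3 Jordan blocks for λ = -1.
Step 2 — from the minimal polynomial, the factor (x + 1)^2 tells us the largest block for λ = -1 has size 2.
Step 3 — with total size 4, 3 blocks, and largest block 2, the block sizes (in nonincreasing order) are [2, 1, 1].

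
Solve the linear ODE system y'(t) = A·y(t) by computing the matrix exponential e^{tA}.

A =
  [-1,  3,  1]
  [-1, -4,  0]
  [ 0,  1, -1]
e^{tA} =
  [-t^2*exp(-2*t) + t*exp(-2*t) + exp(-2*t), -t^2*exp(-2*t) + 3*t*exp(-2*t), t^2*exp(-2*t) + t*exp(-2*t)]
  [t^2*exp(-2*t)/2 - t*exp(-2*t), t^2*exp(-2*t)/2 - 2*t*exp(-2*t) + exp(-2*t), -t^2*exp(-2*t)/2]
  [-t^2*exp(-2*t)/2, -t^2*exp(-2*t)/2 + t*exp(-2*t), t^2*exp(-2*t)/2 + t*exp(-2*t) + exp(-2*t)]

Strategy: write A = P · J · P⁻¹ where J is a Jordan canonical form, so e^{tA} = P · e^{tJ} · P⁻¹, and e^{tJ} can be computed block-by-block.

A has Jordan form
J =
  [-2,  1,  0]
  [ 0, -2,  1]
  [ 0,  0, -2]
(up to reordering of blocks).

Per-block formulas:
  For a 3×3 Jordan block J_3(-2): exp(t · J_3(-2)) = e^(-2t)·(I + t·N + (t^2/2)·N^2), where N is the 3×3 nilpotent shift.

After assembling e^{tJ} and conjugating by P, we get:

e^{tA} =
  [-t^2*exp(-2*t) + t*exp(-2*t) + exp(-2*t), -t^2*exp(-2*t) + 3*t*exp(-2*t), t^2*exp(-2*t) + t*exp(-2*t)]
  [t^2*exp(-2*t)/2 - t*exp(-2*t), t^2*exp(-2*t)/2 - 2*t*exp(-2*t) + exp(-2*t), -t^2*exp(-2*t)/2]
  [-t^2*exp(-2*t)/2, -t^2*exp(-2*t)/2 + t*exp(-2*t), t^2*exp(-2*t)/2 + t*exp(-2*t) + exp(-2*t)]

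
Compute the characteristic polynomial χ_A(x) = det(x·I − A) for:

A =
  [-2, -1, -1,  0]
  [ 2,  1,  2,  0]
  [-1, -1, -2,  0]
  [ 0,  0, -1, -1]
x^4 + 4*x^3 + 6*x^2 + 4*x + 1

Expanding det(x·I − A) (e.g. by cofactor expansion or by noting that A is similar to its Jordan form J, which has the same characteristic polynomial as A) gives
  χ_A(x) = x^4 + 4*x^3 + 6*x^2 + 4*x + 1
which factors as (x + 1)^4. The eigenvalues (with algebraic multiplicities) are λ = -1 with multiplicity 4.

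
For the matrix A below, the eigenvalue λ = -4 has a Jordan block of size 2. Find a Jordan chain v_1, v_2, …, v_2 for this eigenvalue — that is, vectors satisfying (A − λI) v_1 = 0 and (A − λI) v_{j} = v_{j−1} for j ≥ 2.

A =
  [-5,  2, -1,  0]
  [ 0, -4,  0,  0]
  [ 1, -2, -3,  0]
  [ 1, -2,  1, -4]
A Jordan chain for λ = -4 of length 2:
v_1 = (-1, 0, 1, 1)ᵀ
v_2 = (1, 0, 0, 0)ᵀ

Let N = A − (-4)·I. We want v_2 with N^2 v_2 = 0 but N^1 v_2 ≠ 0; then v_{j-1} := N · v_j for j = 2, …, 2.

Pick v_2 = (1, 0, 0, 0)ᵀ.
Then v_1 = N · v_2 = (-1, 0, 1, 1)ᵀ.

Sanity check: (A − (-4)·I) v_1 = (0, 0, 0, 0)ᵀ = 0. ✓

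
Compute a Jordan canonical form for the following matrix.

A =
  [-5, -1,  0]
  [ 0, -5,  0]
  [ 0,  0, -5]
J_2(-5) ⊕ J_1(-5)

The characteristic polynomial is
  det(x·I − A) = x^3 + 15*x^2 + 75*x + 125 = (x + 5)^3

Eigenvalues and multiplicities (the geometric multiplicity of λ is n − rank(A − λI), which equals the number of Jordan blocks for λ):
  λ = -5: algebraic multiplicity = 3, geometric multiplicity = 2

Determining the block sizes for each eigenvalue:
  λ = -5: 2 blocks summing to 3 forces exactly one block of size 2 and the rest size 1 → block sizes [2, 1]

Assembling the blocks gives a Jordan form
J =
  [-5,  1,  0]
  [ 0, -5,  0]
  [ 0,  0, -5]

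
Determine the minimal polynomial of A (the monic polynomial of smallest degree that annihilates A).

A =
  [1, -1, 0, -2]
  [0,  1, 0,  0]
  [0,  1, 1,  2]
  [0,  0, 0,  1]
x^2 - 2*x + 1

The characteristic polynomial is χ_A(x) = (x - 1)^4, so the eigenvalues are known. The minimal polynomial is
  m_A(x) = Π_λ (x − λ)^{k_λ}
where k_λ is the size of the *largest* Jordan block for λ (equivalently, the smallest k with (A − λI)^k v = 0 for every generalised eigenvector v of λ).

  λ = 1: largest Jordan block has size 2, contributing (x − 1)^2

So m_A(x) = (x - 1)^2 = x^2 - 2*x + 1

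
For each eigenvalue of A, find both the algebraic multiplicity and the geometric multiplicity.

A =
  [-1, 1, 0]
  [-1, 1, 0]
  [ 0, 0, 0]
λ = 0: alg = 3, geom = 2

Step 1 — factor the characteristic polynomial to read off the algebraic multiplicities:
  χ_A(x) = x^3

Step 2 — compute geometric multiplicities via the rank-nullity identity g(λ) = n − rank(A − λI):
  rank(A − (0)·I) = 1, so dim ker(A − (0)·I) = n − 1 = 2

Summary:
  λ = 0: algebraic multiplicity = 3, geometric multiplicity = 2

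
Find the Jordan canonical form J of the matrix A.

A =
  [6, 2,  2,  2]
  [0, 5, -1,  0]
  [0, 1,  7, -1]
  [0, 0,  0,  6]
J_3(6) ⊕ J_1(6)

The characteristic polynomial is
  det(x·I − A) = x^4 - 24*x^3 + 216*x^2 - 864*x + 1296 = (x - 6)^4

Eigenvalues and multiplicities (the geometric multiplicity of λ is n − rank(A − λI), which equals the number of Jordan blocks for λ):
  λ = 6: algebraic multiplicity = 4, geometric multiplicity = 2

Determining the block sizes for each eigenvalue:
  λ = 6: with am = 4 and gm = 2, the partition is not yet determined (e.g. several partitions of 4 into 2 parts exist). Let N = A − (6)·I. Computing rank(N^1) = 2, rank(N^2) = 1, rank(N^3) = 0; the number of blocks of size ≥ j is rank(N^{j−1}) − rank(N^j), giving [2, 1, 1]. So we have 1 block(s) of size 3, 1 block(s) of size 1 → block sizes [3, 1]

Assembling the blocks gives a Jordan form
J =
  [6, 1, 0, 0]
  [0, 6, 1, 0]
  [0, 0, 6, 0]
  [0, 0, 0, 6]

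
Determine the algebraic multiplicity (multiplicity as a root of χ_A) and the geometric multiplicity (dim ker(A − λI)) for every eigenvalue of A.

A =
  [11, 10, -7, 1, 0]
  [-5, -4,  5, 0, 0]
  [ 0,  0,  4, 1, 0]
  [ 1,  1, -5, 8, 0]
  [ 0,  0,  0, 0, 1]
λ = 1: alg = 2, geom = 2; λ = 6: alg = 3, geom = 1

Step 1 — factor the characteristic polynomial to read off the algebraic multiplicities:
  χ_A(x) = (x - 6)^3*(x - 1)^2

Step 2 — compute geometric multiplicities via the rank-nullity identity g(λ) = n − rank(A − λI):
  rank(A − (1)·I) = 3, so dim ker(A − (1)·I) = n − 3 = 2
  rank(A − (6)·I) = 4, so dim ker(A − (6)·I) = n − 4 = 1

Summary:
  λ = 1: algebraic multiplicity = 2, geometric multiplicity = 2
  λ = 6: algebraic multiplicity = 3, geometric multiplicity = 1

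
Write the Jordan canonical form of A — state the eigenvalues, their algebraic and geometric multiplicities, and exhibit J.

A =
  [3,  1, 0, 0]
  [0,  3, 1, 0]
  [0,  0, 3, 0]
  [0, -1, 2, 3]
J_3(3) ⊕ J_1(3)

The characteristic polynomial is
  det(x·I − A) = x^4 - 12*x^3 + 54*x^2 - 108*x + 81 = (x - 3)^4

Eigenvalues and multiplicities (the geometric multiplicity of λ is n − rank(A − λI), which equals the number of Jordan blocks for λ):
  λ = 3: algebraic multiplicity = 4, geometric multiplicity = 2

Determining the block sizes for each eigenvalue:
  λ = 3: with am = 4 and gm = 2, the partition is not yet determined (e.g. several partitions of 4 into 2 parts exist). Let N = A − (3)·I. Computing rank(N^1) = 2, rank(N^2) = 1, rank(N^3) = 0; the number of blocks of size ≥ j is rank(N^{j−1}) − rank(N^j), giving [2, 1, 1]. So we have 1 block(s) of size 3, 1 block(s) of size 1 → block sizes [3, 1]

Assembling the blocks gives a Jordan form
J =
  [3, 1, 0, 0]
  [0, 3, 1, 0]
  [0, 0, 3, 0]
  [0, 0, 0, 3]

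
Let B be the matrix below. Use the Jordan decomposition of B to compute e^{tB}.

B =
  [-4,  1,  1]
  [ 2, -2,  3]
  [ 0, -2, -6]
e^{tB} =
  [t^2*exp(-4*t) + exp(-4*t), t*exp(-4*t), t^2*exp(-4*t)/2 + t*exp(-4*t)]
  [2*t^2*exp(-4*t) + 2*t*exp(-4*t), 2*t*exp(-4*t) + exp(-4*t), t^2*exp(-4*t) + 3*t*exp(-4*t)]
  [-2*t^2*exp(-4*t), -2*t*exp(-4*t), -t^2*exp(-4*t) - 2*t*exp(-4*t) + exp(-4*t)]

Strategy: write B = P · J · P⁻¹ where J is a Jordan canonical form, so e^{tB} = P · e^{tJ} · P⁻¹, and e^{tJ} can be computed block-by-block.

B has Jordan form
J =
  [-4,  1,  0]
  [ 0, -4,  1]
  [ 0,  0, -4]
(up to reordering of blocks).

Per-block formulas:
  For a 3×3 Jordan block J_3(-4): exp(t · J_3(-4)) = e^(-4t)·(I + t·N + (t^2/2)·N^2), where N is the 3×3 nilpotent shift.

After assembling e^{tJ} and conjugating by P, we get:

e^{tB} =
  [t^2*exp(-4*t) + exp(-4*t), t*exp(-4*t), t^2*exp(-4*t)/2 + t*exp(-4*t)]
  [2*t^2*exp(-4*t) + 2*t*exp(-4*t), 2*t*exp(-4*t) + exp(-4*t), t^2*exp(-4*t) + 3*t*exp(-4*t)]
  [-2*t^2*exp(-4*t), -2*t*exp(-4*t), -t^2*exp(-4*t) - 2*t*exp(-4*t) + exp(-4*t)]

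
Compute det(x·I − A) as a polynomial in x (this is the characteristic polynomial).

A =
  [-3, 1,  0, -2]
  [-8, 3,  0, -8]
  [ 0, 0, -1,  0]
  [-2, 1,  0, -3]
x^4 + 4*x^3 + 6*x^2 + 4*x + 1

Expanding det(x·I − A) (e.g. by cofactor expansion or by noting that A is similar to its Jordan form J, which has the same characteristic polynomial as A) gives
  χ_A(x) = x^4 + 4*x^3 + 6*x^2 + 4*x + 1
which factors as (x + 1)^4. The eigenvalues (with algebraic multiplicities) are λ = -1 with multiplicity 4.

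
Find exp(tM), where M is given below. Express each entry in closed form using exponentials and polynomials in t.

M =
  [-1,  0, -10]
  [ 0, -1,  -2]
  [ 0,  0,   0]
e^{tM} =
  [exp(-t), 0, -10 + 10*exp(-t)]
  [0, exp(-t), -2 + 2*exp(-t)]
  [0, 0, 1]

Strategy: write M = P · J · P⁻¹ where J is a Jordan canonical form, so e^{tM} = P · e^{tJ} · P⁻¹, and e^{tJ} can be computed block-by-block.

M has Jordan form
J =
  [-1,  0, 0]
  [ 0, -1, 0]
  [ 0,  0, 0]
(up to reordering of blocks).

Per-block formulas:
  For a 1×1 block at λ = 0: exp(t · [0]) = [e^(0t)].
  For a 1×1 block at λ = -1: exp(t · [-1]) = [e^(-1t)].

After assembling e^{tJ} and conjugating by P, we get:

e^{tM} =
  [exp(-t), 0, -10 + 10*exp(-t)]
  [0, exp(-t), -2 + 2*exp(-t)]
  [0, 0, 1]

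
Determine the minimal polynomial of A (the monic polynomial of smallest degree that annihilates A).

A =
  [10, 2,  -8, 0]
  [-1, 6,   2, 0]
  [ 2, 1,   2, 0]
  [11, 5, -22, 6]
x^3 - 18*x^2 + 108*x - 216

The characteristic polynomial is χ_A(x) = (x - 6)^4, so the eigenvalues are known. The minimal polynomial is
  m_A(x) = Π_λ (x − λ)^{k_λ}
where k_λ is the size of the *largest* Jordan block for λ (equivalently, the smallest k with (A − λI)^k v = 0 for every generalised eigenvector v of λ).

  λ = 6: largest Jordan block has size 3, contributing (x − 6)^3

So m_A(x) = (x - 6)^3 = x^3 - 18*x^2 + 108*x - 216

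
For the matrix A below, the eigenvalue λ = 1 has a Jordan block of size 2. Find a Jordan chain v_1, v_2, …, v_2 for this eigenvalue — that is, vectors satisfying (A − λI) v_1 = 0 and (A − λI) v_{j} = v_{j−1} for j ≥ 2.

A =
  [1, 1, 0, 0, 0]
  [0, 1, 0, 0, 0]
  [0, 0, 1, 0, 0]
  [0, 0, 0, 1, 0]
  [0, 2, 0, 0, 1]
A Jordan chain for λ = 1 of length 2:
v_1 = (1, 0, 0, 0, 2)ᵀ
v_2 = (0, 1, 0, 0, 0)ᵀ

Let N = A − (1)·I. We want v_2 with N^2 v_2 = 0 but N^1 v_2 ≠ 0; then v_{j-1} := N · v_j for j = 2, …, 2.

Pick v_2 = (0, 1, 0, 0, 0)ᵀ.
Then v_1 = N · v_2 = (1, 0, 0, 0, 2)ᵀ.

Sanity check: (A − (1)·I) v_1 = (0, 0, 0, 0, 0)ᵀ = 0. ✓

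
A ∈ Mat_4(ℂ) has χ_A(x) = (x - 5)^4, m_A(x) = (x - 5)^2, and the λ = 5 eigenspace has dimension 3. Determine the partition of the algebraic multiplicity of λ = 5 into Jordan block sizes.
Block sizes for λ = 5: [2, 1, 1]

Step 1 — from the characteristic polynomial, algebraic multiplicity of λ = 5 is 4. From dim ker(A − (5)·I) = 3, there are exactly 3 Jordan blocks for λ = 5.
Step 2 — from the minimal polynomial, the factor (x − 5)^2 tells us the largest block for λ = 5 has size 2.
Step 3 — with total size 4, 3 blocks, and largest block 2, the block sizes (in nonincreasing order) are [2, 1, 1].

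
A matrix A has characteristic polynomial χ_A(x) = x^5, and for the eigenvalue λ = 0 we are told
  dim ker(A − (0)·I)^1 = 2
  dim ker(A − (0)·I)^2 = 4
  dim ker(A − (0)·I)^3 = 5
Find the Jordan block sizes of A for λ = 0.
Block sizes for λ = 0: [3, 2]

From the dimensions of kernels of powers, the number of Jordan blocks of size at least j is d_j − d_{j−1} where d_j = dim ker(N^j) (with d_0 = 0). Computing the differences gives [2, 2, 1].
The number of blocks of size exactly k is (#blocks of size ≥ k) − (#blocks of size ≥ k + 1), so the partition is: 1 block(s) of size 2, 1 block(s) of size 3.
In nonincreasing order the block sizes are [3, 2].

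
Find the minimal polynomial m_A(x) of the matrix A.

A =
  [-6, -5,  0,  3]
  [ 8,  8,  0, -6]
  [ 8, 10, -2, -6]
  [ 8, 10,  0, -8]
x^2 + 4*x + 4

The characteristic polynomial is χ_A(x) = (x + 2)^4, so the eigenvalues are known. The minimal polynomial is
  m_A(x) = Π_λ (x − λ)^{k_λ}
where k_λ is the size of the *largest* Jordan block for λ (equivalently, the smallest k with (A − λI)^k v = 0 for every generalised eigenvector v of λ).

  λ = -2: largest Jordan block has size 2, contributing (x + 2)^2

So m_A(x) = (x + 2)^2 = x^2 + 4*x + 4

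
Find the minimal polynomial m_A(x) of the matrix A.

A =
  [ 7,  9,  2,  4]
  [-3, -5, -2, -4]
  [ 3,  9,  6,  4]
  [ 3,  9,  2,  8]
x^2 - 8*x + 16

The characteristic polynomial is χ_A(x) = (x - 4)^4, so the eigenvalues are known. The minimal polynomial is
  m_A(x) = Π_λ (x − λ)^{k_λ}
where k_λ is the size of the *largest* Jordan block for λ (equivalently, the smallest k with (A − λI)^k v = 0 for every generalised eigenvector v of λ).

  λ = 4: largest Jordan block has size 2, contributing (x − 4)^2

So m_A(x) = (x - 4)^2 = x^2 - 8*x + 16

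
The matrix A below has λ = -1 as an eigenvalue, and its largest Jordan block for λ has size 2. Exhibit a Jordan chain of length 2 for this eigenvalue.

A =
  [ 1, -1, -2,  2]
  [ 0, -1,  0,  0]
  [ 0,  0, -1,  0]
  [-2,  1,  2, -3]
A Jordan chain for λ = -1 of length 2:
v_1 = (2, 0, 0, -2)ᵀ
v_2 = (1, 0, 0, 0)ᵀ

Let N = A − (-1)·I. We want v_2 with N^2 v_2 = 0 but N^1 v_2 ≠ 0; then v_{j-1} := N · v_j for j = 2, …, 2.

Pick v_2 = (1, 0, 0, 0)ᵀ.
Then v_1 = N · v_2 = (2, 0, 0, -2)ᵀ.

Sanity check: (A − (-1)·I) v_1 = (0, 0, 0, 0)ᵀ = 0. ✓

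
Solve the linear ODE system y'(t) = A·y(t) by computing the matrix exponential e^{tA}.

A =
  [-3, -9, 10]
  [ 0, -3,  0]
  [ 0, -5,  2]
e^{tA} =
  [exp(-3*t), t*exp(-3*t) - 2*exp(2*t) + 2*exp(-3*t), 2*exp(2*t) - 2*exp(-3*t)]
  [0, exp(-3*t), 0]
  [0, -exp(2*t) + exp(-3*t), exp(2*t)]

Strategy: write A = P · J · P⁻¹ where J is a Jordan canonical form, so e^{tA} = P · e^{tJ} · P⁻¹, and e^{tJ} can be computed block-by-block.

A has Jordan form
J =
  [-3,  1, 0]
  [ 0, -3, 0]
  [ 0,  0, 2]
(up to reordering of blocks).

Per-block formulas:
  For a 2×2 Jordan block J_2(-3): exp(t · J_2(-3)) = e^(-3t)·(I + t·N), where N is the 2×2 nilpotent shift.
  For a 1×1 block at λ = 2: exp(t · [2]) = [e^(2t)].

After assembling e^{tJ} and conjugating by P, we get:

e^{tA} =
  [exp(-3*t), t*exp(-3*t) - 2*exp(2*t) + 2*exp(-3*t), 2*exp(2*t) - 2*exp(-3*t)]
  [0, exp(-3*t), 0]
  [0, -exp(2*t) + exp(-3*t), exp(2*t)]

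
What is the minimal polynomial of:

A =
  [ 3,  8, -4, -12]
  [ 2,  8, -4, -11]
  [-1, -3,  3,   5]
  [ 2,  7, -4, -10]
x^2 - 2*x + 1

The characteristic polynomial is χ_A(x) = (x - 1)^4, so the eigenvalues are known. The minimal polynomial is
  m_A(x) = Π_λ (x − λ)^{k_λ}
where k_λ is the size of the *largest* Jordan block for λ (equivalently, the smallest k with (A − λI)^k v = 0 for every generalised eigenvector v of λ).

  λ = 1: largest Jordan block has size 2, contributing (x − 1)^2

So m_A(x) = (x - 1)^2 = x^2 - 2*x + 1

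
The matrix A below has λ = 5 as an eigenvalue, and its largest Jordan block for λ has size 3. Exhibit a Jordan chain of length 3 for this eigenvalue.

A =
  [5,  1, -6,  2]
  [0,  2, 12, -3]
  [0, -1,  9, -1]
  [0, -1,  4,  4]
A Jordan chain for λ = 5 of length 3:
v_1 = (1, 0, 0, 0)ᵀ
v_2 = (1, -3, -1, -1)ᵀ
v_3 = (0, 1, 0, 0)ᵀ

Let N = A − (5)·I. We want v_3 with N^3 v_3 = 0 but N^2 v_3 ≠ 0; then v_{j-1} := N · v_j for j = 3, …, 2.

Pick v_3 = (0, 1, 0, 0)ᵀ.
Then v_2 = N · v_3 = (1, -3, -1, -1)ᵀ.
Then v_1 = N · v_2 = (1, 0, 0, 0)ᵀ.

Sanity check: (A − (5)·I) v_1 = (0, 0, 0, 0)ᵀ = 0. ✓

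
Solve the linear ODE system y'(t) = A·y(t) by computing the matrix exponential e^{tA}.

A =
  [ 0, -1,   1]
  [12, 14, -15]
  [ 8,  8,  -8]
e^{tA} =
  [-2*t*exp(2*t) + exp(2*t), -t^2*exp(2*t) - t*exp(2*t), 3*t^2*exp(2*t)/2 + t*exp(2*t)]
  [12*t*exp(2*t), 6*t^2*exp(2*t) + 12*t*exp(2*t) + exp(2*t), -9*t^2*exp(2*t) - 15*t*exp(2*t)]
  [8*t*exp(2*t), 4*t^2*exp(2*t) + 8*t*exp(2*t), -6*t^2*exp(2*t) - 10*t*exp(2*t) + exp(2*t)]

Strategy: write A = P · J · P⁻¹ where J is a Jordan canonical form, so e^{tA} = P · e^{tJ} · P⁻¹, and e^{tJ} can be computed block-by-block.

A has Jordan form
J =
  [2, 1, 0]
  [0, 2, 1]
  [0, 0, 2]
(up to reordering of blocks).

Per-block formulas:
  For a 3×3 Jordan block J_3(2): exp(t · J_3(2)) = e^(2t)·(I + t·N + (t^2/2)·N^2), where N is the 3×3 nilpotent shift.

After assembling e^{tJ} and conjugating by P, we get:

e^{tA} =
  [-2*t*exp(2*t) + exp(2*t), -t^2*exp(2*t) - t*exp(2*t), 3*t^2*exp(2*t)/2 + t*exp(2*t)]
  [12*t*exp(2*t), 6*t^2*exp(2*t) + 12*t*exp(2*t) + exp(2*t), -9*t^2*exp(2*t) - 15*t*exp(2*t)]
  [8*t*exp(2*t), 4*t^2*exp(2*t) + 8*t*exp(2*t), -6*t^2*exp(2*t) - 10*t*exp(2*t) + exp(2*t)]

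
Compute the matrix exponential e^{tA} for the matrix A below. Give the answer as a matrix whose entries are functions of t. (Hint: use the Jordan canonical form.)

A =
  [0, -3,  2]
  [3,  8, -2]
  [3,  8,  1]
e^{tA} =
  [3*t^2*exp(3*t) - 3*t*exp(3*t) + exp(3*t), 5*t^2*exp(3*t) - 3*t*exp(3*t), -2*t^2*exp(3*t) + 2*t*exp(3*t)]
  [3*t*exp(3*t), 5*t*exp(3*t) + exp(3*t), -2*t*exp(3*t)]
  [9*t^2*exp(3*t)/2 + 3*t*exp(3*t), 15*t^2*exp(3*t)/2 + 8*t*exp(3*t), -3*t^2*exp(3*t) - 2*t*exp(3*t) + exp(3*t)]

Strategy: write A = P · J · P⁻¹ where J is a Jordan canonical form, so e^{tA} = P · e^{tJ} · P⁻¹, and e^{tJ} can be computed block-by-block.

A has Jordan form
J =
  [3, 1, 0]
  [0, 3, 1]
  [0, 0, 3]
(up to reordering of blocks).

Per-block formulas:
  For a 3×3 Jordan block J_3(3): exp(t · J_3(3)) = e^(3t)·(I + t·N + (t^2/2)·N^2), where N is the 3×3 nilpotent shift.

After assembling e^{tJ} and conjugating by P, we get:

e^{tA} =
  [3*t^2*exp(3*t) - 3*t*exp(3*t) + exp(3*t), 5*t^2*exp(3*t) - 3*t*exp(3*t), -2*t^2*exp(3*t) + 2*t*exp(3*t)]
  [3*t*exp(3*t), 5*t*exp(3*t) + exp(3*t), -2*t*exp(3*t)]
  [9*t^2*exp(3*t)/2 + 3*t*exp(3*t), 15*t^2*exp(3*t)/2 + 8*t*exp(3*t), -3*t^2*exp(3*t) - 2*t*exp(3*t) + exp(3*t)]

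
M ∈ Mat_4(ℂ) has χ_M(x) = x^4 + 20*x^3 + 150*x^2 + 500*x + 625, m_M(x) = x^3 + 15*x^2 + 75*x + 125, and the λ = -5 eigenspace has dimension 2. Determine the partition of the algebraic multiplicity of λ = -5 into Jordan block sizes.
Block sizes for λ = -5: [3, 1]

Step 1 — from the characteristic polynomial, algebraic multiplicity of λ = -5 is 4. From dim ker(M − (-5)·I) = 2, there are exactly 2 Jordan blocks for λ = -5.
Step 2 — from the minimal polynomial, the factor (x + 5)^3 tells us the largest block for λ = -5 has size 3.
Step 3 — with total size 4, 2 blocks, and largest block 3, the block sizes (in nonincreasing order) are [3, 1].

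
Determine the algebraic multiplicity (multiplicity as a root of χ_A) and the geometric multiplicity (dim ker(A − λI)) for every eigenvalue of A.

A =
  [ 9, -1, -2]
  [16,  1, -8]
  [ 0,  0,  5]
λ = 5: alg = 3, geom = 2

Step 1 — factor the characteristic polynomial to read off the algebraic multiplicities:
  χ_A(x) = (x - 5)^3

Step 2 — compute geometric multiplicities via the rank-nullity identity g(λ) = n − rank(A − λI):
  rank(A − (5)·I) = 1, so dim ker(A − (5)·I) = n − 1 = 2

Summary:
  λ = 5: algebraic multiplicity = 3, geometric multiplicity = 2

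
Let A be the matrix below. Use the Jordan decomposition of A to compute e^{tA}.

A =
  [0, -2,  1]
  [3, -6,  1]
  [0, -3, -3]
e^{tA} =
  [3*t^2*exp(-3*t)/2 + 3*t*exp(-3*t) + exp(-3*t), -3*t^2*exp(-3*t)/2 - 2*t*exp(-3*t), t^2*exp(-3*t)/2 + t*exp(-3*t)]
  [3*t*exp(-3*t), -3*t*exp(-3*t) + exp(-3*t), t*exp(-3*t)]
  [-9*t^2*exp(-3*t)/2, 9*t^2*exp(-3*t)/2 - 3*t*exp(-3*t), -3*t^2*exp(-3*t)/2 + exp(-3*t)]

Strategy: write A = P · J · P⁻¹ where J is a Jordan canonical form, so e^{tA} = P · e^{tJ} · P⁻¹, and e^{tJ} can be computed block-by-block.

A has Jordan form
J =
  [-3,  1,  0]
  [ 0, -3,  1]
  [ 0,  0, -3]
(up to reordering of blocks).

Per-block formulas:
  For a 3×3 Jordan block J_3(-3): exp(t · J_3(-3)) = e^(-3t)·(I + t·N + (t^2/2)·N^2), where N is the 3×3 nilpotent shift.

After assembling e^{tJ} and conjugating by P, we get:

e^{tA} =
  [3*t^2*exp(-3*t)/2 + 3*t*exp(-3*t) + exp(-3*t), -3*t^2*exp(-3*t)/2 - 2*t*exp(-3*t), t^2*exp(-3*t)/2 + t*exp(-3*t)]
  [3*t*exp(-3*t), -3*t*exp(-3*t) + exp(-3*t), t*exp(-3*t)]
  [-9*t^2*exp(-3*t)/2, 9*t^2*exp(-3*t)/2 - 3*t*exp(-3*t), -3*t^2*exp(-3*t)/2 + exp(-3*t)]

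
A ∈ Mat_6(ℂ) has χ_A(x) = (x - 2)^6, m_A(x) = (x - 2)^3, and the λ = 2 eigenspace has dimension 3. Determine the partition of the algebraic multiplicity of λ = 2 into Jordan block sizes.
Block sizes for λ = 2: [3, 2, 1]

Step 1 — from the characteristic polynomial, algebraic multiplicity of λ = 2 is 6. From dim ker(A − (2)·I) = 3, there are exactly 3 Jordan blocks for λ = 2.
Step 2 — from the minimal polynomial, the factor (x − 2)^3 tells us the largest block for λ = 2 has size 3.
Step 3 — with total size 6, 3 blocks, and largest block 3, the block sizes (in nonincreasing order) are [3, 2, 1].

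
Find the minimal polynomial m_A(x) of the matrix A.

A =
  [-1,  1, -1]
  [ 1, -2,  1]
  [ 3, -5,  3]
x^3

The characteristic polynomial is χ_A(x) = x^3, so the eigenvalues are known. The minimal polynomial is
  m_A(x) = Π_λ (x − λ)^{k_λ}
where k_λ is the size of the *largest* Jordan block for λ (equivalently, the smallest k with (A − λI)^k v = 0 for every generalised eigenvector v of λ).

  λ = 0: largest Jordan block has size 3, contributing (x − 0)^3

So m_A(x) = x^3 = x^3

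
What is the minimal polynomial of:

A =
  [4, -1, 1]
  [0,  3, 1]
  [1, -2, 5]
x^3 - 12*x^2 + 48*x - 64

The characteristic polynomial is χ_A(x) = (x - 4)^3, so the eigenvalues are known. The minimal polynomial is
  m_A(x) = Π_λ (x − λ)^{k_λ}
where k_λ is the size of the *largest* Jordan block for λ (equivalently, the smallest k with (A − λI)^k v = 0 for every generalised eigenvector v of λ).

  λ = 4: largest Jordan block has size 3, contributing (x − 4)^3

So m_A(x) = (x - 4)^3 = x^3 - 12*x^2 + 48*x - 64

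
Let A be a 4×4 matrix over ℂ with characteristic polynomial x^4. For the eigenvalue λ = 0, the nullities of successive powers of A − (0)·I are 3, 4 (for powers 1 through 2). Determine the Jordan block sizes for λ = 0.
Block sizes for λ = 0: [2, 1, 1]

From the dimensions of kernels of powers, the number of Jordan blocks of size at least j is d_j − d_{j−1} where d_j = dim ker(N^j) (with d_0 = 0). Computing the differences gives [3, 1].
The number of blocks of size exactly k is (#blocks of size ≥ k) − (#blocks of size ≥ k + 1), so the partition is: 2 block(s) of size 1, 1 block(s) of size 2.
In nonincreasing order the block sizes are [2, 1, 1].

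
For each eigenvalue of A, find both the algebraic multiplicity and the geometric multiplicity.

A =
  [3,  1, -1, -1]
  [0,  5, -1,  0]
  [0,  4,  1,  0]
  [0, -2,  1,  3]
λ = 3: alg = 4, geom = 2

Step 1 — factor the characteristic polynomial to read off the algebraic multiplicities:
  χ_A(x) = (x - 3)^4

Step 2 — compute geometric multiplicities via the rank-nullity identity g(λ) = n − rank(A − λI):
  rank(A − (3)·I) = 2, so dim ker(A − (3)·I) = n − 2 = 2

Summary:
  λ = 3: algebraic multiplicity = 4, geometric multiplicity = 2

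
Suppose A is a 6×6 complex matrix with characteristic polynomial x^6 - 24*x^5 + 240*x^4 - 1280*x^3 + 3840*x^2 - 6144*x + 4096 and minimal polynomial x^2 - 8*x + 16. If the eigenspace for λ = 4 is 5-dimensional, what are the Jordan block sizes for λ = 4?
Block sizes for λ = 4: [2, 1, 1, 1, 1]

Step 1 — from the characteristic polynomial, algebraic multiplicity of λ = 4 is 6. From dim ker(A − (4)·I) = 5, there are exactly 5 Jordan blocks for λ = 4.
Step 2 — from the minimal polynomial, the factor (x − 4)^2 tells us the largest block for λ = 4 has size 2.
Step 3 — with total size 6, 5 blocks, and largest block 2, the block sizes (in nonincreasing order) are [2, 1, 1, 1, 1].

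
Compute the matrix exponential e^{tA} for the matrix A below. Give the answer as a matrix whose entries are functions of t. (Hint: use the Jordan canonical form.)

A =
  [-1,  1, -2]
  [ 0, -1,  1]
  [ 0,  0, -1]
e^{tA} =
  [exp(-t), t*exp(-t), t^2*exp(-t)/2 - 2*t*exp(-t)]
  [0, exp(-t), t*exp(-t)]
  [0, 0, exp(-t)]

Strategy: write A = P · J · P⁻¹ where J is a Jordan canonical form, so e^{tA} = P · e^{tJ} · P⁻¹, and e^{tJ} can be computed block-by-block.

A has Jordan form
J =
  [-1,  1,  0]
  [ 0, -1,  1]
  [ 0,  0, -1]
(up to reordering of blocks).

Per-block formulas:
  For a 3×3 Jordan block J_3(-1): exp(t · J_3(-1)) = e^(-1t)·(I + t·N + (t^2/2)·N^2), where N is the 3×3 nilpotent shift.

After assembling e^{tJ} and conjugating by P, we get:

e^{tA} =
  [exp(-t), t*exp(-t), t^2*exp(-t)/2 - 2*t*exp(-t)]
  [0, exp(-t), t*exp(-t)]
  [0, 0, exp(-t)]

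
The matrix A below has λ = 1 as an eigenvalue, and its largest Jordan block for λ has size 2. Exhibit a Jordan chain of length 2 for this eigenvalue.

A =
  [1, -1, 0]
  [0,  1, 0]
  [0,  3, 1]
A Jordan chain for λ = 1 of length 2:
v_1 = (-1, 0, 3)ᵀ
v_2 = (0, 1, 0)ᵀ

Let N = A − (1)·I. We want v_2 with N^2 v_2 = 0 but N^1 v_2 ≠ 0; then v_{j-1} := N · v_j for j = 2, …, 2.

Pick v_2 = (0, 1, 0)ᵀ.
Then v_1 = N · v_2 = (-1, 0, 3)ᵀ.

Sanity check: (A − (1)·I) v_1 = (0, 0, 0)ᵀ = 0. ✓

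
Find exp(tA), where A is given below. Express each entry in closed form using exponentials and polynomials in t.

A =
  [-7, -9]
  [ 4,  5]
e^{tA} =
  [-6*t*exp(-t) + exp(-t), -9*t*exp(-t)]
  [4*t*exp(-t), 6*t*exp(-t) + exp(-t)]

Strategy: write A = P · J · P⁻¹ where J is a Jordan canonical form, so e^{tA} = P · e^{tJ} · P⁻¹, and e^{tJ} can be computed block-by-block.

A has Jordan form
J =
  [-1,  1]
  [ 0, -1]
(up to reordering of blocks).

Per-block formulas:
  For a 2×2 Jordan block J_2(-1): exp(t · J_2(-1)) = e^(-1t)·(I + t·N), where N is the 2×2 nilpotent shift.

After assembling e^{tJ} and conjugating by P, we get:

e^{tA} =
  [-6*t*exp(-t) + exp(-t), -9*t*exp(-t)]
  [4*t*exp(-t), 6*t*exp(-t) + exp(-t)]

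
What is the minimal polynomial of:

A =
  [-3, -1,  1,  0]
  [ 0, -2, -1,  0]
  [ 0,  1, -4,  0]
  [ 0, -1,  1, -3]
x^2 + 6*x + 9

The characteristic polynomial is χ_A(x) = (x + 3)^4, so the eigenvalues are known. The minimal polynomial is
  m_A(x) = Π_λ (x − λ)^{k_λ}
where k_λ is the size of the *largest* Jordan block for λ (equivalently, the smallest k with (A − λI)^k v = 0 for every generalised eigenvector v of λ).

  λ = -3: largest Jordan block has size 2, contributing (x + 3)^2

So m_A(x) = (x + 3)^2 = x^2 + 6*x + 9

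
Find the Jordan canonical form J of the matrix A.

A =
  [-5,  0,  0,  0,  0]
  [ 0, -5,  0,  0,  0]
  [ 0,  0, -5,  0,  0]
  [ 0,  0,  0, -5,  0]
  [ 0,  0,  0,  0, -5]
J_1(-5) ⊕ J_1(-5) ⊕ J_1(-5) ⊕ J_1(-5) ⊕ J_1(-5)

The characteristic polynomial is
  det(x·I − A) = x^5 + 25*x^4 + 250*x^3 + 1250*x^2 + 3125*x + 3125 = (x + 5)^5

Eigenvalues and multiplicities (the geometric multiplicity of λ is n − rank(A − λI), which equals the number of Jordan blocks for λ):
  λ = -5: algebraic multiplicity = 5, geometric multiplicity = 5

Determining the block sizes for each eigenvalue:
  λ = -5: gm = am = 5, so every block has size 1 → block sizes [1, 1, 1, 1, 1]

Assembling the blocks gives a Jordan form
J =
  [-5,  0,  0,  0,  0]
  [ 0, -5,  0,  0,  0]
  [ 0,  0, -5,  0,  0]
  [ 0,  0,  0, -5,  0]
  [ 0,  0,  0,  0, -5]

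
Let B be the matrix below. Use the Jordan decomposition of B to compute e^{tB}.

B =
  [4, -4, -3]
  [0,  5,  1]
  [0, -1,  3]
e^{tB} =
  [exp(4*t), -t^2*exp(4*t)/2 - 4*t*exp(4*t), -t^2*exp(4*t)/2 - 3*t*exp(4*t)]
  [0, t*exp(4*t) + exp(4*t), t*exp(4*t)]
  [0, -t*exp(4*t), -t*exp(4*t) + exp(4*t)]

Strategy: write B = P · J · P⁻¹ where J is a Jordan canonical form, so e^{tB} = P · e^{tJ} · P⁻¹, and e^{tJ} can be computed block-by-block.

B has Jordan form
J =
  [4, 1, 0]
  [0, 4, 1]
  [0, 0, 4]
(up to reordering of blocks).

Per-block formulas:
  For a 3×3 Jordan block J_3(4): exp(t · J_3(4)) = e^(4t)·(I + t·N + (t^2/2)·N^2), where N is the 3×3 nilpotent shift.

After assembling e^{tJ} and conjugating by P, we get:

e^{tB} =
  [exp(4*t), -t^2*exp(4*t)/2 - 4*t*exp(4*t), -t^2*exp(4*t)/2 - 3*t*exp(4*t)]
  [0, t*exp(4*t) + exp(4*t), t*exp(4*t)]
  [0, -t*exp(4*t), -t*exp(4*t) + exp(4*t)]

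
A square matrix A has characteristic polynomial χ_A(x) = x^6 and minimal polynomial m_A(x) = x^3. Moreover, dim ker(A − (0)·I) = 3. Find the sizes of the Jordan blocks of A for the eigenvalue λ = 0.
Block sizes for λ = 0: [3, 2, 1]

Step 1 — from the characteristic polynomial, algebraic multiplicity of λ = 0 is 6. From dim ker(A − (0)·I) = 3, there are exactly 3 Jordan blocks for λ = 0.
Step 2 — from the minimal polynomial, the factor (x − 0)^3 tells us the largest block for λ = 0 has size 3.
Step 3 — with total size 6, 3 blocks, and largest block 3, the block sizes (in nonincreasing order) are [3, 2, 1].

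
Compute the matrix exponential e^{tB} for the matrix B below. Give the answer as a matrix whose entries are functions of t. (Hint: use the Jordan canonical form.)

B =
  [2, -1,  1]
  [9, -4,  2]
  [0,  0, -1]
e^{tB} =
  [3*t*exp(-t) + exp(-t), -t*exp(-t), t^2*exp(-t)/2 + t*exp(-t)]
  [9*t*exp(-t), -3*t*exp(-t) + exp(-t), 3*t^2*exp(-t)/2 + 2*t*exp(-t)]
  [0, 0, exp(-t)]

Strategy: write B = P · J · P⁻¹ where J is a Jordan canonical form, so e^{tB} = P · e^{tJ} · P⁻¹, and e^{tJ} can be computed block-by-block.

B has Jordan form
J =
  [-1,  1,  0]
  [ 0, -1,  1]
  [ 0,  0, -1]
(up to reordering of blocks).

Per-block formulas:
  For a 3×3 Jordan block J_3(-1): exp(t · J_3(-1)) = e^(-1t)·(I + t·N + (t^2/2)·N^2), where N is the 3×3 nilpotent shift.

After assembling e^{tJ} and conjugating by P, we get:

e^{tB} =
  [3*t*exp(-t) + exp(-t), -t*exp(-t), t^2*exp(-t)/2 + t*exp(-t)]
  [9*t*exp(-t), -3*t*exp(-t) + exp(-t), 3*t^2*exp(-t)/2 + 2*t*exp(-t)]
  [0, 0, exp(-t)]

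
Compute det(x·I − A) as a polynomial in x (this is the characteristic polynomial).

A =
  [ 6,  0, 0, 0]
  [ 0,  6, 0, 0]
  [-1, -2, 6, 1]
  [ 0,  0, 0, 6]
x^4 - 24*x^3 + 216*x^2 - 864*x + 1296

Expanding det(x·I − A) (e.g. by cofactor expansion or by noting that A is similar to its Jordan form J, which has the same characteristic polynomial as A) gives
  χ_A(x) = x^4 - 24*x^3 + 216*x^2 - 864*x + 1296
which factors as (x - 6)^4. The eigenvalues (with algebraic multiplicities) are λ = 6 with multiplicity 4.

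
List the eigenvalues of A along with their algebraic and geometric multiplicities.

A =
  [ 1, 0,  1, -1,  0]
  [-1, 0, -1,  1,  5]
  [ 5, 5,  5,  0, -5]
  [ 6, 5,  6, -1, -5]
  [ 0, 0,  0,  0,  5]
λ = 0: alg = 3, geom = 2; λ = 5: alg = 2, geom = 2

Step 1 — factor the characteristic polynomial to read off the algebraic multiplicities:
  χ_A(x) = x^3*(x - 5)^2

Step 2 — compute geometric multiplicities via the rank-nullity identity g(λ) = n − rank(A − λI):
  rank(A − (0)·I) = 3, so dim ker(A − (0)·I) = n − 3 = 2
  rank(A − (5)·I) = 3, so dim ker(A − (5)·I) = n − 3 = 2

Summary:
  λ = 0: algebraic multiplicity = 3, geometric multiplicity = 2
  λ = 5: algebraic multiplicity = 2, geometric multiplicity = 2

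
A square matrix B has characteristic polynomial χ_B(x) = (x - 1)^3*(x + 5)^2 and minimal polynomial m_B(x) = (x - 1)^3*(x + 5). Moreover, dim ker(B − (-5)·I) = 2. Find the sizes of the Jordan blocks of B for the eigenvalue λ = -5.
Block sizes for λ = -5: [1, 1]

Step 1 — from the characteristic polynomial, algebraic multiplicity of λ = -5 is 2. From dim ker(B − (-5)·I) = 2, there are exactly 2 Jordan blocks for λ = -5.
Step 2 — from the minimal polynomial, the factor (x + 5) tells us the largest block for λ = -5 has size 1.
Step 3 — with total size 2, 2 blocks, and largest block 1, the block sizes (in nonincreasing order) are [1, 1].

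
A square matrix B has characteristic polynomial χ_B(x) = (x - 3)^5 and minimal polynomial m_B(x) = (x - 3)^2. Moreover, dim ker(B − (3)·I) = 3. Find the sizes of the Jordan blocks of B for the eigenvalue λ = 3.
Block sizes for λ = 3: [2, 2, 1]

Step 1 — from the characteristic polynomial, algebraic multiplicity of λ = 3 is 5. From dim ker(B − (3)·I) = 3, there are exactly 3 Jordan blocks for λ = 3.
Step 2 — from the minimal polynomial, the factor (x − 3)^2 tells us the largest block for λ = 3 has size 2.
Step 3 — with total size 5, 3 blocks, and largest block 2, the block sizes (in nonincreasing order) are [2, 2, 1].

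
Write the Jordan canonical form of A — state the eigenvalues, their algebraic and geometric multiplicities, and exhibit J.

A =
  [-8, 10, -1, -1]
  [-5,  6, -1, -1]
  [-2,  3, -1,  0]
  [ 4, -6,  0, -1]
J_3(-1) ⊕ J_1(-1)

The characteristic polynomial is
  det(x·I − A) = x^4 + 4*x^3 + 6*x^2 + 4*x + 1 = (x + 1)^4

Eigenvalues and multiplicities (the geometric multiplicity of λ is n − rank(A − λI), which equals the number of Jordan blocks for λ):
  λ = -1: algebraic multiplicity = 4, geometric multiplicity = 2

Determining the block sizes for each eigenvalue:
  λ = -1: with am = 4 and gm = 2, the partition is not yet determined (e.g. several partitions of 4 into 2 parts exist). Let N = A − (-1)·I. Computing rank(N^1) = 2, rank(N^2) = 1, rank(N^3) = 0; the number of blocks of size ≥ j is rank(N^{j−1}) − rank(N^j), giving [2, 1, 1]. So we have 1 block(s) of size 3, 1 block(s) of size 1 → block sizes [3, 1]

Assembling the blocks gives a Jordan form
J =
  [-1,  1,  0,  0]
  [ 0, -1,  1,  0]
  [ 0,  0, -1,  0]
  [ 0,  0,  0, -1]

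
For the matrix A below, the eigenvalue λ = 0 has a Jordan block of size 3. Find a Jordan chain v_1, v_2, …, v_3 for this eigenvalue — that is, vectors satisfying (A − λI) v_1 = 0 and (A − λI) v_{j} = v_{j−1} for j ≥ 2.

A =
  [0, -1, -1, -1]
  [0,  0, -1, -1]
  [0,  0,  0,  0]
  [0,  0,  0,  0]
A Jordan chain for λ = 0 of length 3:
v_1 = (1, 0, 0, 0)ᵀ
v_2 = (-1, -1, 0, 0)ᵀ
v_3 = (0, 0, 1, 0)ᵀ

Let N = A − (0)·I. We want v_3 with N^3 v_3 = 0 but N^2 v_3 ≠ 0; then v_{j-1} := N · v_j for j = 3, …, 2.

Pick v_3 = (0, 0, 1, 0)ᵀ.
Then v_2 = N · v_3 = (-1, -1, 0, 0)ᵀ.
Then v_1 = N · v_2 = (1, 0, 0, 0)ᵀ.

Sanity check: (A − (0)·I) v_1 = (0, 0, 0, 0)ᵀ = 0. ✓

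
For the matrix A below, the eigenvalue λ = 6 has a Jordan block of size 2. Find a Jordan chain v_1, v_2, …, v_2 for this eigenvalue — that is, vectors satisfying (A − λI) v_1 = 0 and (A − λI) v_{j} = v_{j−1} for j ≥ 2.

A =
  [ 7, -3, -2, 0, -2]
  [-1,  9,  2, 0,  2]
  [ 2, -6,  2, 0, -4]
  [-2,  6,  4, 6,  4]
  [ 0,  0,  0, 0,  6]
A Jordan chain for λ = 6 of length 2:
v_1 = (1, -1, 2, -2, 0)ᵀ
v_2 = (1, 0, 0, 0, 0)ᵀ

Let N = A − (6)·I. We want v_2 with N^2 v_2 = 0 but N^1 v_2 ≠ 0; then v_{j-1} := N · v_j for j = 2, …, 2.

Pick v_2 = (1, 0, 0, 0, 0)ᵀ.
Then v_1 = N · v_2 = (1, -1, 2, -2, 0)ᵀ.

Sanity check: (A − (6)·I) v_1 = (0, 0, 0, 0, 0)ᵀ = 0. ✓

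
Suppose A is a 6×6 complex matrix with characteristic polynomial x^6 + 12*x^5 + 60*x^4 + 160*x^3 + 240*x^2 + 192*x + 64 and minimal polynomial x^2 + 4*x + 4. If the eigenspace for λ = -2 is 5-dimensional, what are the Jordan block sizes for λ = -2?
Block sizes for λ = -2: [2, 1, 1, 1, 1]

Step 1 — from the characteristic polynomial, algebraic multiplicity of λ = -2 is 6. From dim ker(A − (-2)·I) = 5, there are exactly 5 Jordan blocks for λ = -2.
Step 2 — from the minimal polynomial, the factor (x + 2)^2 tells us the largest block for λ = -2 has size 2.
Step 3 — with total size 6, 5 blocks, and largest block 2, the block sizes (in nonincreasing order) are [2, 1, 1, 1, 1].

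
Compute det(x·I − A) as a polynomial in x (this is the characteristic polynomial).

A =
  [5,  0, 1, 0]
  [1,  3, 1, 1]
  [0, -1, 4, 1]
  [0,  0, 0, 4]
x^4 - 16*x^3 + 96*x^2 - 256*x + 256

Expanding det(x·I − A) (e.g. by cofactor expansion or by noting that A is similar to its Jordan form J, which has the same characteristic polynomial as A) gives
  χ_A(x) = x^4 - 16*x^3 + 96*x^2 - 256*x + 256
which factors as (x - 4)^4. The eigenvalues (with algebraic multiplicities) are λ = 4 with multiplicity 4.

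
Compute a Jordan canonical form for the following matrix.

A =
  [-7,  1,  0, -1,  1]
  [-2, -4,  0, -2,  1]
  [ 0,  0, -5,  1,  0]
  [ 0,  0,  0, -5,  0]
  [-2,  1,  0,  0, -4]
J_2(-5) ⊕ J_2(-5) ⊕ J_1(-5)

The characteristic polynomial is
  det(x·I − A) = x^5 + 25*x^4 + 250*x^3 + 1250*x^2 + 3125*x + 3125 = (x + 5)^5

Eigenvalues and multiplicities (the geometric multiplicity of λ is n − rank(A − λI), which equals the number of Jordan blocks for λ):
  λ = -5: algebraic multiplicity = 5, geometric multiplicity = 3

Determining the block sizes for each eigenvalue:
  λ = -5: with am = 5 and gm = 3, the partition is not yet determined (e.g. several partitions of 5 into 3 parts exist). Let N = A − (-5)·I. Computing rank(N^1) = 2, rank(N^2) = 0; the number of blocks of size ≥ j is rank(N^{j−1}) − rank(N^j), giving [3, 2]. So we have 2 block(s) of size 2, 1 block(s) of size 1 → block sizes [2, 2, 1]

Assembling the blocks gives a Jordan form
J =
  [-5,  1,  0,  0,  0]
  [ 0, -5,  0,  0,  0]
  [ 0,  0, -5,  1,  0]
  [ 0,  0,  0, -5,  0]
  [ 0,  0,  0,  0, -5]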